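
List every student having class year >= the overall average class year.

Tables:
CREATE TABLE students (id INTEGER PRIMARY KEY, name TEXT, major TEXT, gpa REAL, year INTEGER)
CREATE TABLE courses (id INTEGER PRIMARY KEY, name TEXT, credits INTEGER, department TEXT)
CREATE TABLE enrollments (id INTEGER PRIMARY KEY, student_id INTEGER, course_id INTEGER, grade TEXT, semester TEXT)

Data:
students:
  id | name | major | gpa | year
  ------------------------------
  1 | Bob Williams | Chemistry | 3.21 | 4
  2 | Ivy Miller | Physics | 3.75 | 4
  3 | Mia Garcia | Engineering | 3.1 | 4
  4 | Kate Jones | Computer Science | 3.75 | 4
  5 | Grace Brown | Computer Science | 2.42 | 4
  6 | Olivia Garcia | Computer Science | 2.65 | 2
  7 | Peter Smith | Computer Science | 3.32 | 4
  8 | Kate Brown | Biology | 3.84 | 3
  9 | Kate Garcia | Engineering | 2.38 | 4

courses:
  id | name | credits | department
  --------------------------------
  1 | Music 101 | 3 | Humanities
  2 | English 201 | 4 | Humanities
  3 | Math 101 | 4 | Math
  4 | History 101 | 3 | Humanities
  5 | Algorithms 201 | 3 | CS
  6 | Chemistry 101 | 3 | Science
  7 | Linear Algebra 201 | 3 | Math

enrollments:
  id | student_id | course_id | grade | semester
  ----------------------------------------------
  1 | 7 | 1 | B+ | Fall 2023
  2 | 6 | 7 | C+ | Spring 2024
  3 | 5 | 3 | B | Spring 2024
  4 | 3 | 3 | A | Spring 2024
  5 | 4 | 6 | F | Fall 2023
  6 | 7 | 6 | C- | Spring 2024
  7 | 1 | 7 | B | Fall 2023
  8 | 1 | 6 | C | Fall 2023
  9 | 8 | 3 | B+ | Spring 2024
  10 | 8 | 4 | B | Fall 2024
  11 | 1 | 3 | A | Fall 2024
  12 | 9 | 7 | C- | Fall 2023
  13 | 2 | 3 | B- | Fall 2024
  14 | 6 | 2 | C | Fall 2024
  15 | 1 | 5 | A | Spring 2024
SELECT name, year FROM students WHERE year >= (SELECT AVG(year) FROM students)

Execution result:
name | year
Bob Williams | 4
Ivy Miller | 4
Mia Garcia | 4
Kate Jones | 4
Grace Brown | 4
Peter Smith | 4
Kate Garcia | 4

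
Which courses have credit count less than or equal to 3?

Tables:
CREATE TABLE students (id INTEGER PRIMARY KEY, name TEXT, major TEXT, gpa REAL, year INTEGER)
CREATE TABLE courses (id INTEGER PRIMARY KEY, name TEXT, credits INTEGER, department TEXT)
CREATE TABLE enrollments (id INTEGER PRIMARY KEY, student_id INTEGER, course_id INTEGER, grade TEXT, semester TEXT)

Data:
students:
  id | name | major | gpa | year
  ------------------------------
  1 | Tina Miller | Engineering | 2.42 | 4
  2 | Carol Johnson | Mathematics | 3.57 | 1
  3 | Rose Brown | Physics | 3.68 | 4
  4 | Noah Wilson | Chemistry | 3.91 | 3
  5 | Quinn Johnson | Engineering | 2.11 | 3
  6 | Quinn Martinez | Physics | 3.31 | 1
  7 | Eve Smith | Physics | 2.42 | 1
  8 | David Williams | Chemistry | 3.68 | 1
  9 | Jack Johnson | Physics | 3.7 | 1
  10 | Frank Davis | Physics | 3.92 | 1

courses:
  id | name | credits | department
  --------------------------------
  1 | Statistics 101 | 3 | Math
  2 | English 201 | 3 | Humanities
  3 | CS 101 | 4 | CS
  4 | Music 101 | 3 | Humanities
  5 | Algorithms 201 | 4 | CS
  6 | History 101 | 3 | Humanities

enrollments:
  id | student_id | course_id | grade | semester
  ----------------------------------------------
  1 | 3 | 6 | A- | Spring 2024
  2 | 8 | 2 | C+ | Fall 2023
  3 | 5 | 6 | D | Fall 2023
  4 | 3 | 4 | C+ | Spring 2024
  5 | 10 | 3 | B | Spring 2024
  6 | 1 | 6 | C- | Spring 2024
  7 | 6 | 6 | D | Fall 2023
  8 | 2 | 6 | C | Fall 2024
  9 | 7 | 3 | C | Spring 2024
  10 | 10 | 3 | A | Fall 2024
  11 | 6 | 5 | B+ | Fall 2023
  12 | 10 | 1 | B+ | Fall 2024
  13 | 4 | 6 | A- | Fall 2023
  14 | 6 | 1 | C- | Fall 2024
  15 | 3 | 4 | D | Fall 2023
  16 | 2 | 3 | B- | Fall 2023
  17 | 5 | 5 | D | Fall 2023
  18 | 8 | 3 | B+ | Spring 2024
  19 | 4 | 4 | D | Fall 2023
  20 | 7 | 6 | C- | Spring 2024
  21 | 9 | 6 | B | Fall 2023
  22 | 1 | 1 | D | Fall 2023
SELECT name, credits FROM courses WHERE credits <= 3

Execution result:
name | credits
Statistics 101 | 3
English 201 | 3
Music 101 | 3
History 101 | 3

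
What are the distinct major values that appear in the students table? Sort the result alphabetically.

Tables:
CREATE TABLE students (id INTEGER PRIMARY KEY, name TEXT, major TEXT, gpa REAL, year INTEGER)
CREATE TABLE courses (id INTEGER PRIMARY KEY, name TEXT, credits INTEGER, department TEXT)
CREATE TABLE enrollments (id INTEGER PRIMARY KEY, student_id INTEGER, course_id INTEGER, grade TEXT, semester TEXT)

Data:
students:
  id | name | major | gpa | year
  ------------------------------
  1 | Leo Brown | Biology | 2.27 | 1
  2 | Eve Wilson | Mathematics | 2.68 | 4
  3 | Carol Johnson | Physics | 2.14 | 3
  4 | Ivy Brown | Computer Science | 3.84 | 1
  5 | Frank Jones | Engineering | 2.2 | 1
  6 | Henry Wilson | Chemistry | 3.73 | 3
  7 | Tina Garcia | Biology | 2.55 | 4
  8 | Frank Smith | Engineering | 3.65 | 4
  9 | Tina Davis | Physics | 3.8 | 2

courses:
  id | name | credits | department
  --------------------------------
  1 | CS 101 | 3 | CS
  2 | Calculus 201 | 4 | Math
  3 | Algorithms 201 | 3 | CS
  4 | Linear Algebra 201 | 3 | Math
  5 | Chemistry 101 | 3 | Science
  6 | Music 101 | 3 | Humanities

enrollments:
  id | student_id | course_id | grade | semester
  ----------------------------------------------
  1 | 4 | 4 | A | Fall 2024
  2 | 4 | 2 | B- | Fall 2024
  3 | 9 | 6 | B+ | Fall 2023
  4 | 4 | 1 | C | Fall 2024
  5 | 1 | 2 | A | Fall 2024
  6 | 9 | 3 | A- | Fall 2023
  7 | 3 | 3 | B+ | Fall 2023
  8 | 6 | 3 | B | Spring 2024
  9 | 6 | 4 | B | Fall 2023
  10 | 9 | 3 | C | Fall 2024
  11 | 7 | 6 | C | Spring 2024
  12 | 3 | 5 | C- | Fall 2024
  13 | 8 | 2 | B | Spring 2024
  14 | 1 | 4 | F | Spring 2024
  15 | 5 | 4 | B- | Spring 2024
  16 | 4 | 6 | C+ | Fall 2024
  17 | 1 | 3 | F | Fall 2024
SELECT DISTINCT major FROM students ORDER BY major

Execution result:
major
Biology
Chemistry
Computer Science
Engineering
Mathematics
Physics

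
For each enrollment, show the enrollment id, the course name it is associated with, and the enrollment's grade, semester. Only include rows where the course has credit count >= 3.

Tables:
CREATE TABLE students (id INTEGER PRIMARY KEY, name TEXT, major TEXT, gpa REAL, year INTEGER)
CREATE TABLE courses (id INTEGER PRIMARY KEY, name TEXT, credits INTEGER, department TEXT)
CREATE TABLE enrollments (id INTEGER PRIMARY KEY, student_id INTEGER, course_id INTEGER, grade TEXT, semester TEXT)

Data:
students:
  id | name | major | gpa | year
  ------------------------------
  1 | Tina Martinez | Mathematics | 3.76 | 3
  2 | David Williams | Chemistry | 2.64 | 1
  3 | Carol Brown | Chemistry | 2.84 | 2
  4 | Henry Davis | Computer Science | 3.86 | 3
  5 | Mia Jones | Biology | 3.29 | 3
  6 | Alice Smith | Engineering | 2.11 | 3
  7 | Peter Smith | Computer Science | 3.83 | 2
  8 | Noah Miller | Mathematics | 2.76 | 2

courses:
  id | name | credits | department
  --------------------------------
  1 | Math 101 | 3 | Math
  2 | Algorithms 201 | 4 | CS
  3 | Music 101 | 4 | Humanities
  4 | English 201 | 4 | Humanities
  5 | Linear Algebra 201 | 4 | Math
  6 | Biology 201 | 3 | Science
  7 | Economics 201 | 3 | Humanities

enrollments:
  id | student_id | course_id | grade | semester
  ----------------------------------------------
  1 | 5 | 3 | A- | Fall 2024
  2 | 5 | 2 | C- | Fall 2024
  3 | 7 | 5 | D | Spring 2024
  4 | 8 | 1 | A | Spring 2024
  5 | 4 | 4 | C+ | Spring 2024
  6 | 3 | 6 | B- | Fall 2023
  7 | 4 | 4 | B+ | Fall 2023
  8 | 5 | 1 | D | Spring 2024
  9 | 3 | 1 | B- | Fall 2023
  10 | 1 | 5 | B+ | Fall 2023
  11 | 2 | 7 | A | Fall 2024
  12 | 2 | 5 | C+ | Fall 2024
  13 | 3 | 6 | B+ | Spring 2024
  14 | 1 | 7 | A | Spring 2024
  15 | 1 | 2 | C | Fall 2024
SELECT c.id, p.name AS course, c.grade, c.semester FROM enrollments c JOIN courses p ON c.course_id = p.id WHERE p.credits >= 3

Execution result:
id | course | grade | semester
1 | Music 101 | A- | Fall 2024
2 | Algorithms 201 | C- | Fall 2024
3 | Linear Algebra 201 | D | Spring 2024
4 | Math 101 | A | Spring 2024
5 | English 201 | C+ | Spring 2024
6 | Biology 201 | B- | Fall 2023
7 | English 201 | B+ | Fall 2023
8 | Math 101 | D | Spring 2024
9 | Math 101 | B- | Fall 2023
10 | Linear Algebra 201 | B+ | Fall 2023
11 | Economics 201 | A | Fall 2024
12 | Linear Algebra 201 | C+ | Fall 2024
13 | Biology 201 | B+ | Spring 2024
14 | Economics 201 | A | Spring 2024
15 | Algorithms 201 | C | Fall 2024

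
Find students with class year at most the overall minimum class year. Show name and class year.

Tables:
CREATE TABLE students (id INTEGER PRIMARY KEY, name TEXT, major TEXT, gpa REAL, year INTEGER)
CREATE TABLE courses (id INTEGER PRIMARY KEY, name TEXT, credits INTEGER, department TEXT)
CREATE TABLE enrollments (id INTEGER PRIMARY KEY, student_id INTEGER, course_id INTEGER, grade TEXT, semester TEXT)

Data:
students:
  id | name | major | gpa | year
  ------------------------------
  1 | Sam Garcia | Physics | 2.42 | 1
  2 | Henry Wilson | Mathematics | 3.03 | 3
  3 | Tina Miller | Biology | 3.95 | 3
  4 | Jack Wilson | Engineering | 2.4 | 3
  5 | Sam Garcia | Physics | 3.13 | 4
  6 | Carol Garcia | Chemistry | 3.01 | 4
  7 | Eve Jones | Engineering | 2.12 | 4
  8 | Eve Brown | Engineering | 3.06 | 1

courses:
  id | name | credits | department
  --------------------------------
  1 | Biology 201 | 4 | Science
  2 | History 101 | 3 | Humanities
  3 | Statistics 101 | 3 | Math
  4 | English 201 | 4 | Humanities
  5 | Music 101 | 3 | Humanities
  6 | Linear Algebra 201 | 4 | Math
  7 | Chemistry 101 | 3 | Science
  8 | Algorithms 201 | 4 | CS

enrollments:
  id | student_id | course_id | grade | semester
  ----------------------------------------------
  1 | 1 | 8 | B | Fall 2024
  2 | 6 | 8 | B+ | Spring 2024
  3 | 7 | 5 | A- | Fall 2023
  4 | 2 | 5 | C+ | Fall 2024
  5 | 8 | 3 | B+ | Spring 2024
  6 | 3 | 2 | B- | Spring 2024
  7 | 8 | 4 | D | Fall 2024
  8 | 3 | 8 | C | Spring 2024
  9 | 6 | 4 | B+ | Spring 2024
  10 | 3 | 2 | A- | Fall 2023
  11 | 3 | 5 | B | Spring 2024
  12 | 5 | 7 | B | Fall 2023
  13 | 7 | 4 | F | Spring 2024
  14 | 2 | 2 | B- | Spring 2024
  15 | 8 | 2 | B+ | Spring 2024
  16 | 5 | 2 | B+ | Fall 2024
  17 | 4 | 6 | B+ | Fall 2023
SELECT name, year FROM students WHERE year <= (SELECT MIN(year) FROM students)

Execution result:
name | year
Sam Garcia | 1
Eve Brown | 1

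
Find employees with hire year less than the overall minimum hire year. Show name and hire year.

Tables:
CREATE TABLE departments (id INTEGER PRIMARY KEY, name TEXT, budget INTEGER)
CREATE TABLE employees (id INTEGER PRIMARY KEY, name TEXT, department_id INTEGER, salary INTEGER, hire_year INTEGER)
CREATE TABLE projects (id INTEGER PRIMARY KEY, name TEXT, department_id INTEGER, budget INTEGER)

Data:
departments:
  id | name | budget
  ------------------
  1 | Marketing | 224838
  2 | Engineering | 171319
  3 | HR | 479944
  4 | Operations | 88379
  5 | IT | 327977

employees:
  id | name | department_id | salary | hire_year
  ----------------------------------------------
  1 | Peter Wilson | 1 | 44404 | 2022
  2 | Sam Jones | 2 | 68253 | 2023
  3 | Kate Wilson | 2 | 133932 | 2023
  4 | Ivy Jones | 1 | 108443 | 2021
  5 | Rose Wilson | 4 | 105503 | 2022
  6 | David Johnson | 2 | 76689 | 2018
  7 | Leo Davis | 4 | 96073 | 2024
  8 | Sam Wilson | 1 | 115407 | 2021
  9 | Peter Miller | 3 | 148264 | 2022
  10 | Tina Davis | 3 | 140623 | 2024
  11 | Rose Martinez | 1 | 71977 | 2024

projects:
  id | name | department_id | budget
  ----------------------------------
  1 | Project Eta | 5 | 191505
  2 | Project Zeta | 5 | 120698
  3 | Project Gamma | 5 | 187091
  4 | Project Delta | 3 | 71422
SELECT name, hire_year FROM employees WHERE hire_year < (SELECT MIN(hire_year) FROM employees)

Execution result:
(no rows)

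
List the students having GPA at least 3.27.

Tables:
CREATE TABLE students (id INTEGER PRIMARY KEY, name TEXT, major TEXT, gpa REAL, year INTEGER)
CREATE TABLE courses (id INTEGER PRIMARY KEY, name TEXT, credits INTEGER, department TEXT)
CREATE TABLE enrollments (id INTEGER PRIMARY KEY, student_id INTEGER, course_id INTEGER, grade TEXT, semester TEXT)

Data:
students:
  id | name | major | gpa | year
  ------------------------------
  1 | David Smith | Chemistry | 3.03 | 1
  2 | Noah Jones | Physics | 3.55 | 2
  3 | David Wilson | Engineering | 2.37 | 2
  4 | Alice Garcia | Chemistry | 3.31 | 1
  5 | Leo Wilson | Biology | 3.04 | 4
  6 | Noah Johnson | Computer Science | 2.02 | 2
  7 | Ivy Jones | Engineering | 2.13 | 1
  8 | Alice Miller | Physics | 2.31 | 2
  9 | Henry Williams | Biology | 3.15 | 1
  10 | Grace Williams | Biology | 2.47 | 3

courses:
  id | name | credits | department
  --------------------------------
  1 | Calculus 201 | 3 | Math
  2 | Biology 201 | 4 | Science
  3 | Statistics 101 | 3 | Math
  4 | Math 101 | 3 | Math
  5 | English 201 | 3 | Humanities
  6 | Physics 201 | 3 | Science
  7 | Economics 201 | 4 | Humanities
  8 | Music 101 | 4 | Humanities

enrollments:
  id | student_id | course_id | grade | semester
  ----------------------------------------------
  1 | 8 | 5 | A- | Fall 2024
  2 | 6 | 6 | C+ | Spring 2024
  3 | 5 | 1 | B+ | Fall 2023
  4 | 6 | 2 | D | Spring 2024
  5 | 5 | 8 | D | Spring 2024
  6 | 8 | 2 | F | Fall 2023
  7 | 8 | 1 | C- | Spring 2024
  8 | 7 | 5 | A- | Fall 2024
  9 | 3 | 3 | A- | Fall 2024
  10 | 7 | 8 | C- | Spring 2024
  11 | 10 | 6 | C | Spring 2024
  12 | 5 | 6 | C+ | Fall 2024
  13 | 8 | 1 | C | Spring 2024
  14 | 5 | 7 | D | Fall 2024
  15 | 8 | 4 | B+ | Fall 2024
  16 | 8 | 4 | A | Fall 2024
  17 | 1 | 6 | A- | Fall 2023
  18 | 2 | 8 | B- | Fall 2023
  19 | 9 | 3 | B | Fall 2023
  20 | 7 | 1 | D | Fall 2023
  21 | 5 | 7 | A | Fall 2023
SELECT name, gpa FROM students WHERE gpa >= 3.27

Execution result:
name | gpa
Noah Jones | 3.55
Alice Garcia | 3.31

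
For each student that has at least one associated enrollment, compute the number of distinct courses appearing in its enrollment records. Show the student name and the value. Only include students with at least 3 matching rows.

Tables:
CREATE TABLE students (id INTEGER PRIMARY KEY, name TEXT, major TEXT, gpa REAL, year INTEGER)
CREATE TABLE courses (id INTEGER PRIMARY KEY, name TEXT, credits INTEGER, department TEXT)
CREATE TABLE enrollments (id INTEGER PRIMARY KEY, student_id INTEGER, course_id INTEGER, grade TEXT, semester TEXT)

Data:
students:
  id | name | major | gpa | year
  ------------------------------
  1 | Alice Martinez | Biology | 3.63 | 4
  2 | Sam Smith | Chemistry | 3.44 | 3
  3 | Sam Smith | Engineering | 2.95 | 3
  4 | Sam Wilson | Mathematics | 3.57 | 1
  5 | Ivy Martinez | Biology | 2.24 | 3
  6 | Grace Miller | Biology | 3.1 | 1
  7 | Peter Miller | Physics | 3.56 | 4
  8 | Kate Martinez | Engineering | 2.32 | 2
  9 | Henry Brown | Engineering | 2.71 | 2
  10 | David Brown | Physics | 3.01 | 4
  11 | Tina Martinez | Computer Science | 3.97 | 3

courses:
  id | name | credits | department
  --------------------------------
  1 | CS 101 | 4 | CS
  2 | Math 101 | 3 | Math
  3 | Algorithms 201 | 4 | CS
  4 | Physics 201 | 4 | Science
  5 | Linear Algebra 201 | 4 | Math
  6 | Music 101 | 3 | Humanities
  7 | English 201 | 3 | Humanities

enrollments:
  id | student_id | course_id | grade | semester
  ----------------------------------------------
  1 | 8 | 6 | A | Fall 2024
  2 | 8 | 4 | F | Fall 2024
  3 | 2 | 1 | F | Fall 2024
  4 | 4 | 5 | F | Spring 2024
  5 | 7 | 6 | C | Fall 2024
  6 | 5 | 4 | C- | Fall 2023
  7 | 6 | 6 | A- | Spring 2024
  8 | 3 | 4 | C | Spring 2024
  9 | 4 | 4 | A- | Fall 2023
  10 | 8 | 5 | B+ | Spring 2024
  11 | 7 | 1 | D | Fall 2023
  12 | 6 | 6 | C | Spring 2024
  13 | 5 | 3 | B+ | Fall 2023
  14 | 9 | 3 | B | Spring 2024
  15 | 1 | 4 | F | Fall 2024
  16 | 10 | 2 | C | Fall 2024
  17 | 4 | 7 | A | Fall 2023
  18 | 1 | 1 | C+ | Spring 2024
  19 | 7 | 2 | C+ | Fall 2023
SELECT p.name, COUNT(DISTINCT c.course_id) AS distinct_course_count FROM enrollments c JOIN students p ON c.student_id = p.id GROUP BY p.id, p.name HAVING COUNT(*) >= 3

Execution result:
name | distinct_course_count
Sam Wilson | 3
Peter Miller | 3
Kate Martinez | 3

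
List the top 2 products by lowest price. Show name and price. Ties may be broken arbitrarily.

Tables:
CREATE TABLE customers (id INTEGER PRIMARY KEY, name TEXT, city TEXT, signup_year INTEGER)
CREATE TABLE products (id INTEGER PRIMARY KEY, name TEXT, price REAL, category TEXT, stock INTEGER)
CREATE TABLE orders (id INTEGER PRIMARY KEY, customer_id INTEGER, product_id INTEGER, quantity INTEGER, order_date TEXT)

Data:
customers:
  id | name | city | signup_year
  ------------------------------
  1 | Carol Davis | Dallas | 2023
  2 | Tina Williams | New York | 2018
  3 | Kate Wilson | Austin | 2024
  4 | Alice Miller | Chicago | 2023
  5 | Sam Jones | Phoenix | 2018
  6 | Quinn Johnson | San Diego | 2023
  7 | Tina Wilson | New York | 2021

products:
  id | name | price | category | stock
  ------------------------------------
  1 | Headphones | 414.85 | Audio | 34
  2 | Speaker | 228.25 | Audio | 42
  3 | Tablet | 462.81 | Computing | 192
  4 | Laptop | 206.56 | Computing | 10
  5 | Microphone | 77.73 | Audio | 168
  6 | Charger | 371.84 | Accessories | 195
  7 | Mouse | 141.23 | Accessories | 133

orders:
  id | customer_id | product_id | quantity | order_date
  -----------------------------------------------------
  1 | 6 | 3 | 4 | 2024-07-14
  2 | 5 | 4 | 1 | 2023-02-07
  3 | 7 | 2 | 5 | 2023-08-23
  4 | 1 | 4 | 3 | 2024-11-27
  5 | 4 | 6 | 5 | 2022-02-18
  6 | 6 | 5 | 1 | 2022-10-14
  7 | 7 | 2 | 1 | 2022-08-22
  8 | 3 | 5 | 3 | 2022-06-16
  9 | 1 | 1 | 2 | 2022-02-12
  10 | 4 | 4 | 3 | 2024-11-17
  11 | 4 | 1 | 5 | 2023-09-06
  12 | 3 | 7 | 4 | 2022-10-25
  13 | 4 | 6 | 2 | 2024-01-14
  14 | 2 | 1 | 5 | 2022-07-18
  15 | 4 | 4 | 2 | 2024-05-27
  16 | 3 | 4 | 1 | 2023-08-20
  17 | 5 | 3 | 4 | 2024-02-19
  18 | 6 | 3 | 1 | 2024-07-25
SELECT name, price FROM products ORDER BY price ASC LIMIT 2

Execution result:
name | price
Microphone | 77.73
Mouse | 141.23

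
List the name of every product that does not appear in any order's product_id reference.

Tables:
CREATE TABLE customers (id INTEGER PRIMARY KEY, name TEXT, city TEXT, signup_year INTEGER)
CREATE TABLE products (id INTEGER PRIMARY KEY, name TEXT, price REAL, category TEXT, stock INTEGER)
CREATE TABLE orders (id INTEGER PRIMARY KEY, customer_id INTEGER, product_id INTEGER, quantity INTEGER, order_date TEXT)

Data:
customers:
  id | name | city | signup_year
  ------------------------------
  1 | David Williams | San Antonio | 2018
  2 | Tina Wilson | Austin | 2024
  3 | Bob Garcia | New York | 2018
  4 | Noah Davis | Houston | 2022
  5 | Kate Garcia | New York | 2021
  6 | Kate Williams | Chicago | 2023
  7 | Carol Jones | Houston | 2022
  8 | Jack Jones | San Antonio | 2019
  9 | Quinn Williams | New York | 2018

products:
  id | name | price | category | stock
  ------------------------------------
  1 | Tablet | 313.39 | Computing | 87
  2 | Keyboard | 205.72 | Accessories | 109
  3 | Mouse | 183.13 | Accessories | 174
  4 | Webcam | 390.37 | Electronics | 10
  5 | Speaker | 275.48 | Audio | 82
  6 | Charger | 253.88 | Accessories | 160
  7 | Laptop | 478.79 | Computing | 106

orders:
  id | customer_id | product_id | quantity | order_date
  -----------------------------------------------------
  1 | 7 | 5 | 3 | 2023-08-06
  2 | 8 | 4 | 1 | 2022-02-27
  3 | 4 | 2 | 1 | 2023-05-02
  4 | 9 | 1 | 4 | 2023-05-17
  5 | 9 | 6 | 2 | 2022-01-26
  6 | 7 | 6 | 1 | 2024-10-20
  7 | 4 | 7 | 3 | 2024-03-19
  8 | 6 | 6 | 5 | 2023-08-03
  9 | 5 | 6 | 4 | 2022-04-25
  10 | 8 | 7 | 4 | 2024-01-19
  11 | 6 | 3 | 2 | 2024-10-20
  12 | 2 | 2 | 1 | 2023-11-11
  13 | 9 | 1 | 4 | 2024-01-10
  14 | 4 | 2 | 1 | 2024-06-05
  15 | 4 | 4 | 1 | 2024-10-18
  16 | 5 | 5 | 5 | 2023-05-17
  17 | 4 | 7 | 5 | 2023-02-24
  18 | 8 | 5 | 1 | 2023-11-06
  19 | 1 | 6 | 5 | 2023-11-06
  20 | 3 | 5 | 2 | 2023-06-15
SELECT p.name FROM products p LEFT JOIN orders c ON c.product_id = p.id WHERE c.id IS NULL

Execution result:
(no rows)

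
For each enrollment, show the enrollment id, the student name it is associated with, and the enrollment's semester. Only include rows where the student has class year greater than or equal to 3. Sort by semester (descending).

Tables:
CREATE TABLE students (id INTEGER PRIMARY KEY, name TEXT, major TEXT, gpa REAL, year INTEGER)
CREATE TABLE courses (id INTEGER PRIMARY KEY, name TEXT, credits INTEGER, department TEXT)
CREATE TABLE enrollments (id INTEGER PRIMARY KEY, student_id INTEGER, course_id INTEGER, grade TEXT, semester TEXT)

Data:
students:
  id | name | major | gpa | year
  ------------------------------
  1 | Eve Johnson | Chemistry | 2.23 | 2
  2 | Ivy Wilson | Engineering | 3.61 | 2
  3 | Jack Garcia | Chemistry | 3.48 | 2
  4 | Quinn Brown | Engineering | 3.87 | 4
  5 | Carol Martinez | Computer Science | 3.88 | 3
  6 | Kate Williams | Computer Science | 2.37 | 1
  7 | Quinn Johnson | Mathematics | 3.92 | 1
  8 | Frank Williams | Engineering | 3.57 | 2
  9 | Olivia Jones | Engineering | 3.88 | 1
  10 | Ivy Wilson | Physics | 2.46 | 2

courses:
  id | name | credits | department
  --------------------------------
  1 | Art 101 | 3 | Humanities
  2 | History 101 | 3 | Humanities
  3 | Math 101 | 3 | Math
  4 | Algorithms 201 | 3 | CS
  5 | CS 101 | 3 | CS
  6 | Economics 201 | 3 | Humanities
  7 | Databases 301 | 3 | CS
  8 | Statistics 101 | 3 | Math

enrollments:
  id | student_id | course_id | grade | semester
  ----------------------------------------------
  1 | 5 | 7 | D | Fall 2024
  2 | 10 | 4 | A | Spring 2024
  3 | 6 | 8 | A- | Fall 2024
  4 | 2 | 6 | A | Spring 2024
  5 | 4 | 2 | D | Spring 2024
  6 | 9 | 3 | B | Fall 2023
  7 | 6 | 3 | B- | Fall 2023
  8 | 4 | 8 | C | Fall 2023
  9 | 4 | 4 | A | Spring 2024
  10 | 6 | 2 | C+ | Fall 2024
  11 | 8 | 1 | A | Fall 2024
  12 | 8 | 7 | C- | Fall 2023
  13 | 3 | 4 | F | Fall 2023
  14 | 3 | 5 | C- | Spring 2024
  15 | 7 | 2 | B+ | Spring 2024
SELECT c.id, p.name AS student, c.semester FROM enrollments c JOIN students p ON c.student_id = p.id WHERE p.year >= 3 ORDER BY c.semester DESC

Execution result:
id | student | semester
5 | Quinn Brown | Spring 2024
9 | Quinn Brown | Spring 2024
1 | Carol Martinez | Fall 2024
8 | Quinn Brown | Fall 2023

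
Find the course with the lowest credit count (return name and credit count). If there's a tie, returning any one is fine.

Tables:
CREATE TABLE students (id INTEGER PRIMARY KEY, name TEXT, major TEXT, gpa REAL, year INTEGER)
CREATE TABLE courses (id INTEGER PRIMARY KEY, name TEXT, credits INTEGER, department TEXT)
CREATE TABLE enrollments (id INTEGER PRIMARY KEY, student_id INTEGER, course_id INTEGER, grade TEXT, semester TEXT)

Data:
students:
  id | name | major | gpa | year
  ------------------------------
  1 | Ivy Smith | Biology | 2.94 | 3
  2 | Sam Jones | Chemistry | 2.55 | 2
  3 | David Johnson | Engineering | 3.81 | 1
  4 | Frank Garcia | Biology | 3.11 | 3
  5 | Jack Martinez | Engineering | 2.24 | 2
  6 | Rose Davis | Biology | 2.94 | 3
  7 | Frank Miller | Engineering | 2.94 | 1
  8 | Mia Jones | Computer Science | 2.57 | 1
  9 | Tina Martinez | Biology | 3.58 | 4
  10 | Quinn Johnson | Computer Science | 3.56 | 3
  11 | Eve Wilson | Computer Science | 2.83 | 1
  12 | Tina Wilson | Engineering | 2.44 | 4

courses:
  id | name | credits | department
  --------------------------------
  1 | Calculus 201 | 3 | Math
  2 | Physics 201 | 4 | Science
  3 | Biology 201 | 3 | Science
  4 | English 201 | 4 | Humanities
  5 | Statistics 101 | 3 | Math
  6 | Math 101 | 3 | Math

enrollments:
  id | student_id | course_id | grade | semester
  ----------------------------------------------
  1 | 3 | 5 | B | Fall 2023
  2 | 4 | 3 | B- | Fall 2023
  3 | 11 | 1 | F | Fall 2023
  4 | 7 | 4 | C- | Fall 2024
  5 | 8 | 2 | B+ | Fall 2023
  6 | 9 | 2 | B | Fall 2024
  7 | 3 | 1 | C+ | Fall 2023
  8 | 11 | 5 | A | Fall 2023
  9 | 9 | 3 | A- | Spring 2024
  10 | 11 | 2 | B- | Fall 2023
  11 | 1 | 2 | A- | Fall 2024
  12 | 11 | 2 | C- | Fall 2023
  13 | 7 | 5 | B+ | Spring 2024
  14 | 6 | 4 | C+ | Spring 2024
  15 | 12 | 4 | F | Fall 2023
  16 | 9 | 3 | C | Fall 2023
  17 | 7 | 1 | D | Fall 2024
SELECT name, credits FROM courses ORDER BY credits ASC LIMIT 1

Execution result:
name | credits
Calculus 201 | 3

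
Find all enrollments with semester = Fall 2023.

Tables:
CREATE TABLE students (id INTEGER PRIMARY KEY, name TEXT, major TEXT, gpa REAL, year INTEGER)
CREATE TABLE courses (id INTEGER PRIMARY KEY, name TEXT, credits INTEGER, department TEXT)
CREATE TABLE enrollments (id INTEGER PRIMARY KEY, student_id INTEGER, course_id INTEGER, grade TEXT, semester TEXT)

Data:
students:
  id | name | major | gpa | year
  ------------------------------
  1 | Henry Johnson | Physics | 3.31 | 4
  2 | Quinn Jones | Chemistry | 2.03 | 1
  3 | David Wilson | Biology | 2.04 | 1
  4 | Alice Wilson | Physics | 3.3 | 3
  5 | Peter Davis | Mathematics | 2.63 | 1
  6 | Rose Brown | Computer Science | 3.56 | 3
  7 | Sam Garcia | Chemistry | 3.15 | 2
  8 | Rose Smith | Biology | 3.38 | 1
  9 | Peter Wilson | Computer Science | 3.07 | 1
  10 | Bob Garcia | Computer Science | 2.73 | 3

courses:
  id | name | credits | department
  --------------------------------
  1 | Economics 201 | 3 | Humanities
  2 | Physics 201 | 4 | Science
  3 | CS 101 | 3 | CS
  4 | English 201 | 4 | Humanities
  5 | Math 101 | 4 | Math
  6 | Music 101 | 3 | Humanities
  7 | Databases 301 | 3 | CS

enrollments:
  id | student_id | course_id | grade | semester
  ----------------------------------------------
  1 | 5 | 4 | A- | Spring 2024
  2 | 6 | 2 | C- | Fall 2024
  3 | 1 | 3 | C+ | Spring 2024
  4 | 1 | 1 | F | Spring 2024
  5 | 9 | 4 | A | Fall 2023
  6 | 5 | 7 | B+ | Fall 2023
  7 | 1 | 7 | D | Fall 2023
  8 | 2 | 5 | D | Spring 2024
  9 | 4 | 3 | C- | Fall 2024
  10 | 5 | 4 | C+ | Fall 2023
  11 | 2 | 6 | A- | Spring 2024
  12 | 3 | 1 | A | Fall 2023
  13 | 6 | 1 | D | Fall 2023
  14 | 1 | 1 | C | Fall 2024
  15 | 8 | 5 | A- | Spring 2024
SELECT id, semester FROM enrollments WHERE semester = 'Fall 2023'

Execution result:
id | semester
5 | Fall 2023
6 | Fall 2023
7 | Fall 2023
10 | Fall 2023
12 | Fall 2023
13 | Fall 2023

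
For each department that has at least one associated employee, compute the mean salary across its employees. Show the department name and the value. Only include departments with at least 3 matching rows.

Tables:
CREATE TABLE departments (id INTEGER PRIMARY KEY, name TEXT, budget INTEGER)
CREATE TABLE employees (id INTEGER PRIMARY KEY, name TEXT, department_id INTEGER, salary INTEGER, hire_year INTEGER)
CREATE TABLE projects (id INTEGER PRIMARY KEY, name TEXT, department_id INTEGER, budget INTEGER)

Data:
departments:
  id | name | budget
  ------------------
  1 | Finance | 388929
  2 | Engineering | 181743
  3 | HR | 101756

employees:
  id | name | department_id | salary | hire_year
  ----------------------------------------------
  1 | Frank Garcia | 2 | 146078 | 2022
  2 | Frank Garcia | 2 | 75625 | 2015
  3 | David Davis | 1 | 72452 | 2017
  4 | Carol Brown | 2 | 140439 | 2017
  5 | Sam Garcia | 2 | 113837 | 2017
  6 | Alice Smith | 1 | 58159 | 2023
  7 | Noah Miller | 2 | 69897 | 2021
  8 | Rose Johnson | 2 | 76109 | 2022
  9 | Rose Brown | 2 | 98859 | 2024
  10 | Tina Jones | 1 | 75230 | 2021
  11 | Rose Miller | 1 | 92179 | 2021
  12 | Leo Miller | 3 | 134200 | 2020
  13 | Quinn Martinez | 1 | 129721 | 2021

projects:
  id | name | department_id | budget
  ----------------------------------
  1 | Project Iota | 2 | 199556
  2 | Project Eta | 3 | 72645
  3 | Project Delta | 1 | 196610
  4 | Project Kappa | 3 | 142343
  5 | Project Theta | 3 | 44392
SELECT p.name, AVG(c.salary) AS avg_salary FROM employees c JOIN departments p ON c.department_id = p.id GROUP BY p.id, p.name HAVING COUNT(*) >= 3

Execution result:
name | avg_salary
Finance | 85548.20
Engineering | 102977.71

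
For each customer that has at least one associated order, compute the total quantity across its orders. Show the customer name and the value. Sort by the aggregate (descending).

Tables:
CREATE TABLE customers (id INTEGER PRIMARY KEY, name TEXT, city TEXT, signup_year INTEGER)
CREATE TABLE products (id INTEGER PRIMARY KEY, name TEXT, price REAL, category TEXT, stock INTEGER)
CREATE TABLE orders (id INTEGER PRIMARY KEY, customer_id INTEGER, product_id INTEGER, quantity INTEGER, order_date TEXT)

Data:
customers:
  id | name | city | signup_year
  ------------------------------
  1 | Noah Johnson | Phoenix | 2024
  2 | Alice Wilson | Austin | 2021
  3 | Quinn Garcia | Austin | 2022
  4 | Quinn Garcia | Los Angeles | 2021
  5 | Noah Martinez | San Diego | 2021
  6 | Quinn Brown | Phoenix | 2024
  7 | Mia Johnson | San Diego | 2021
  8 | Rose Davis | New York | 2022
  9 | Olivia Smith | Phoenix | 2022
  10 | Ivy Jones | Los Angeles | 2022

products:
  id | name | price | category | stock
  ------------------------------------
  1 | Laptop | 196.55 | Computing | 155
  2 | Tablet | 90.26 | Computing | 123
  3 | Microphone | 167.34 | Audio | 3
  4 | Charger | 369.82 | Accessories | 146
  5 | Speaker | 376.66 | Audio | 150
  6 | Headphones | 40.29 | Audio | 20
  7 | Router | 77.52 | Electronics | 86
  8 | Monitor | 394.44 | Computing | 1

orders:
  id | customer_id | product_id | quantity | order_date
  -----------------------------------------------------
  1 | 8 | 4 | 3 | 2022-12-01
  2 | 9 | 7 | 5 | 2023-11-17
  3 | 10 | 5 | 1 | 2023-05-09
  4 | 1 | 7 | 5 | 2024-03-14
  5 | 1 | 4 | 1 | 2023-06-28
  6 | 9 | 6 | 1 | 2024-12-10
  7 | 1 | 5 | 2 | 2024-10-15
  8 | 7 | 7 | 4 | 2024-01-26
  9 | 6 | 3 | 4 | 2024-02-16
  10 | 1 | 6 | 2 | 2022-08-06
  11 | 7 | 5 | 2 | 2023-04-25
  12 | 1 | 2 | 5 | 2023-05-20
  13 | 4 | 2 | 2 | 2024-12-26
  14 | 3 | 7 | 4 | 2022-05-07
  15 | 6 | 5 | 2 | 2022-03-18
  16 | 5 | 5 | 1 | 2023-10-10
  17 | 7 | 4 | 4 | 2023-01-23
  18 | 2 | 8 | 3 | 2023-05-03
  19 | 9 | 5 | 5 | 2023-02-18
SELECT p.name, SUM(c.quantity) AS sum_quantity FROM orders c JOIN customers p ON c.customer_id = p.id GROUP BY p.id, p.name ORDER BY sum_quantity DESC

Execution result:
name | sum_quantity
Noah Johnson | 15
Olivia Smith | 11
Mia Johnson | 10
Quinn Brown | 6
Quinn Garcia | 4
Alice Wilson | 3
Rose Davis | 3
Quinn Garcia | 2
Noah Martinez | 1
Ivy Jones | 1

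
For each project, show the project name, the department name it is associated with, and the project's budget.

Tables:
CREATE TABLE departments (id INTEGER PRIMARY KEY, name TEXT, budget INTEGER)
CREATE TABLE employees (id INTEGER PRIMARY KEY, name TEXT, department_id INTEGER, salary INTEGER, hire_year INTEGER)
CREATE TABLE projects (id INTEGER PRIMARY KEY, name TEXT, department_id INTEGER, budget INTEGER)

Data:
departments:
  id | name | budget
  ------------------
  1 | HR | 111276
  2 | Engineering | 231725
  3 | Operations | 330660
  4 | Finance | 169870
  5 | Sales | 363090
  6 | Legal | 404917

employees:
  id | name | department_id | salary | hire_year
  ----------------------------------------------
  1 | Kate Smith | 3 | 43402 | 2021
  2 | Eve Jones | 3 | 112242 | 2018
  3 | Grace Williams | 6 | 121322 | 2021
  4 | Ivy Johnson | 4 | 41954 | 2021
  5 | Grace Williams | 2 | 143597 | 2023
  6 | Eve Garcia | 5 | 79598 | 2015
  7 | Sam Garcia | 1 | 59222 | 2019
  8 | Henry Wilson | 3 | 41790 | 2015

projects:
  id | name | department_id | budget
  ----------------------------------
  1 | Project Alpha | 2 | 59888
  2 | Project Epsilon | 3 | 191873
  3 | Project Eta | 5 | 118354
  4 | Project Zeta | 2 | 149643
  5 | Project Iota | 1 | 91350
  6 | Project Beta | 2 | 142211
SELECT c.name, p.name AS department, c.budget FROM projects c JOIN departments p ON c.department_id = p.id

Execution result:
name | department | budget
Project Alpha | Engineering | 59888
Project Epsilon | Operations | 191873
Project Eta | Sales | 118354
Project Zeta | Engineering | 149643
Project Iota | HR | 91350
Project Beta | Engineering | 142211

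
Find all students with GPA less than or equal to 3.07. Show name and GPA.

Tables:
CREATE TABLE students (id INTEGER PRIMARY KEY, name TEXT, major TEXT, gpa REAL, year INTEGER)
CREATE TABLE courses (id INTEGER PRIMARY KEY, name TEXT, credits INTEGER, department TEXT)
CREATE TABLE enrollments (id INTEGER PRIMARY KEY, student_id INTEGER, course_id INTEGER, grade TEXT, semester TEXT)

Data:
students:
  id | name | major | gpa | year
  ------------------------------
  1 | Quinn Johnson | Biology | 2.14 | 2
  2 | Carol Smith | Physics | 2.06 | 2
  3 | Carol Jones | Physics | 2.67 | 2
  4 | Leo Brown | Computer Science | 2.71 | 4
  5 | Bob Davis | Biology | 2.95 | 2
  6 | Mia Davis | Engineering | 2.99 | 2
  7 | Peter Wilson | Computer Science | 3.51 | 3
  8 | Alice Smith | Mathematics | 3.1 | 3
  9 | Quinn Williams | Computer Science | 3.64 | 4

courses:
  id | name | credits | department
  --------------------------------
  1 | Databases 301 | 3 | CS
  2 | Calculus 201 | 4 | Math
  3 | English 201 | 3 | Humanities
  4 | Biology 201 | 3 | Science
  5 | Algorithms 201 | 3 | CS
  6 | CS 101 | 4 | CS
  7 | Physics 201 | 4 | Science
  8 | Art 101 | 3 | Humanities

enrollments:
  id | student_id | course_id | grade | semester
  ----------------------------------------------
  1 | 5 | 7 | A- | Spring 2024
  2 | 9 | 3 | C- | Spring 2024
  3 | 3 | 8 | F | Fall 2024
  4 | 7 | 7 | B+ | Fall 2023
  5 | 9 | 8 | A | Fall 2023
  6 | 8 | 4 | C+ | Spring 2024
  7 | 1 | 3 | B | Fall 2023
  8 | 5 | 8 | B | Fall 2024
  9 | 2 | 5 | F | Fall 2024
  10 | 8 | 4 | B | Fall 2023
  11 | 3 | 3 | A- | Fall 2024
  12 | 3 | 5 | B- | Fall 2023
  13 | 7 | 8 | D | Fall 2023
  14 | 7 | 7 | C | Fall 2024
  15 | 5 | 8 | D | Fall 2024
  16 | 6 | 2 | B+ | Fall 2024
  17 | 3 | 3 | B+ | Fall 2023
SELECT name, gpa FROM students WHERE gpa <= 3.07

Execution result:
name | gpa
Quinn Johnson | 2.14
Carol Smith | 2.06
Carol Jones | 2.67
Leo Brown | 2.71
Bob Davis | 2.95
Mia Davis | 2.99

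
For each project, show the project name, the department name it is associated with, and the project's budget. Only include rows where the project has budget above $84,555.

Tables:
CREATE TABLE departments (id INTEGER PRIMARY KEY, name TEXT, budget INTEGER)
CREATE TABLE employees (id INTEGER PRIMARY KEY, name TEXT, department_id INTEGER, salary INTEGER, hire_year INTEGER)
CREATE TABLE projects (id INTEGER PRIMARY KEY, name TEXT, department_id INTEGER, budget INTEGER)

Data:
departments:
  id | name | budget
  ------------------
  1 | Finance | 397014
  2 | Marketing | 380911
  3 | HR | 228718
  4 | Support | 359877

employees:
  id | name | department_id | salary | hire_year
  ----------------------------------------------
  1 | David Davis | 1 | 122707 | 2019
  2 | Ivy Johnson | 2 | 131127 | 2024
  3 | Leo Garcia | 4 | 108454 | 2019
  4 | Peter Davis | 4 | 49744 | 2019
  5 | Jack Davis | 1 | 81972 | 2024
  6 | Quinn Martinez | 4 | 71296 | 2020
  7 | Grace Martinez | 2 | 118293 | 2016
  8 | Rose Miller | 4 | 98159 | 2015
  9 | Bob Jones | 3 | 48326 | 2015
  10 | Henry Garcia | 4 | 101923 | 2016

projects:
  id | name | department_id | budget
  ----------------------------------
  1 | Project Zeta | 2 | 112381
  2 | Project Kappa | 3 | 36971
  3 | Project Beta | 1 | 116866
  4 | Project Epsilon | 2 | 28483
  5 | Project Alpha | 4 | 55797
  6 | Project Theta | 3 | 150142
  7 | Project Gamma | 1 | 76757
SELECT c.name, p.name AS department, c.budget FROM projects c JOIN departments p ON c.department_id = p.id WHERE c.budget > 84555

Execution result:
name | department | budget
Project Zeta | Marketing | 112381
Project Beta | Finance | 116866
Project Theta | HR | 150142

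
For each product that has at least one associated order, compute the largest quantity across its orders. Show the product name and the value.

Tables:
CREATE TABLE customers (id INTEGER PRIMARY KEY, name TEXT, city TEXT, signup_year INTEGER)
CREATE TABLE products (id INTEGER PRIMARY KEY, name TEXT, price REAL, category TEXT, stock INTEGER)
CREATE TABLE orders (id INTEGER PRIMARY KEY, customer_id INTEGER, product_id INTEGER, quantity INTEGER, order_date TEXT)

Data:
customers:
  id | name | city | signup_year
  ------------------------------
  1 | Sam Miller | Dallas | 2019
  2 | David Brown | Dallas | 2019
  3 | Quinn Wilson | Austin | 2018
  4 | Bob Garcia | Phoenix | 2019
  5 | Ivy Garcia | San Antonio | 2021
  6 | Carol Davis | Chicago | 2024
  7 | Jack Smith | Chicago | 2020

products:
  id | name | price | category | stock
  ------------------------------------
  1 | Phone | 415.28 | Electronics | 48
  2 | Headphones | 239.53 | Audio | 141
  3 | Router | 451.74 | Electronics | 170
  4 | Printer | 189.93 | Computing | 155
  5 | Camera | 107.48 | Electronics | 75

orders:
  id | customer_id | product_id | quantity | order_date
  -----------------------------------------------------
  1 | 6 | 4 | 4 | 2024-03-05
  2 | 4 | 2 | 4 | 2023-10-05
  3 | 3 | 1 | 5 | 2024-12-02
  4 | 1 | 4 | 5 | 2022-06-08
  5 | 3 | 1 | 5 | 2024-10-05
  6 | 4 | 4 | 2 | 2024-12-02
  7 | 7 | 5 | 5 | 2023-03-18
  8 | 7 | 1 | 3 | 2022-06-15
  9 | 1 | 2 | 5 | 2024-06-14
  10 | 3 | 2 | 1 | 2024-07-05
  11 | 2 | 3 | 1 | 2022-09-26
SELECT p.name, MAX(c.quantity) AS max_quantity FROM orders c JOIN products p ON c.product_id = p.id GROUP BY p.id, p.name

Execution result:
name | max_quantity
Phone | 5
Headphones | 5
Router | 1
Printer | 5
Camera | 5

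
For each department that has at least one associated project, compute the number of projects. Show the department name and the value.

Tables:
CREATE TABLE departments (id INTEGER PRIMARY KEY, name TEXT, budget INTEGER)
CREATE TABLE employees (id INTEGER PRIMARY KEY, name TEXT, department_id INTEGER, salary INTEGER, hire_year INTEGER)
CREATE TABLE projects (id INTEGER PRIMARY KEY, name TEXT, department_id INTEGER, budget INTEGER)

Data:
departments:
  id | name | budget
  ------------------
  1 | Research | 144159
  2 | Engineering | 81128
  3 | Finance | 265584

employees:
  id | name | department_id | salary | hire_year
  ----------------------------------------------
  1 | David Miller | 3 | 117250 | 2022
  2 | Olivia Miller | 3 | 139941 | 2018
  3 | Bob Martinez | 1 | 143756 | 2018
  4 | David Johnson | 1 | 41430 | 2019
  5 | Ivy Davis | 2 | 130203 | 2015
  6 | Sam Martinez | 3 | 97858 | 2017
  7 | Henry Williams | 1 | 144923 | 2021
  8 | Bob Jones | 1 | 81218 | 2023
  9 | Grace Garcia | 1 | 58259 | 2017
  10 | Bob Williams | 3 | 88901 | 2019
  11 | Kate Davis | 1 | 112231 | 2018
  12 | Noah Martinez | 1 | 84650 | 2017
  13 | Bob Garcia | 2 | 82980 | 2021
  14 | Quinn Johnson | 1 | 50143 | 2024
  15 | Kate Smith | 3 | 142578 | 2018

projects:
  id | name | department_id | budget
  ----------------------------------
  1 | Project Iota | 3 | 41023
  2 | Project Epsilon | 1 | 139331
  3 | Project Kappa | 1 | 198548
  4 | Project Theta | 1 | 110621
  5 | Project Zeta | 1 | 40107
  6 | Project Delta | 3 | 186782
SELECT p.name, COUNT(*) AS n FROM projects c JOIN departments p ON c.department_id = p.id GROUP BY p.id, p.name

Execution result:
name | n
Research | 4
Finance | 2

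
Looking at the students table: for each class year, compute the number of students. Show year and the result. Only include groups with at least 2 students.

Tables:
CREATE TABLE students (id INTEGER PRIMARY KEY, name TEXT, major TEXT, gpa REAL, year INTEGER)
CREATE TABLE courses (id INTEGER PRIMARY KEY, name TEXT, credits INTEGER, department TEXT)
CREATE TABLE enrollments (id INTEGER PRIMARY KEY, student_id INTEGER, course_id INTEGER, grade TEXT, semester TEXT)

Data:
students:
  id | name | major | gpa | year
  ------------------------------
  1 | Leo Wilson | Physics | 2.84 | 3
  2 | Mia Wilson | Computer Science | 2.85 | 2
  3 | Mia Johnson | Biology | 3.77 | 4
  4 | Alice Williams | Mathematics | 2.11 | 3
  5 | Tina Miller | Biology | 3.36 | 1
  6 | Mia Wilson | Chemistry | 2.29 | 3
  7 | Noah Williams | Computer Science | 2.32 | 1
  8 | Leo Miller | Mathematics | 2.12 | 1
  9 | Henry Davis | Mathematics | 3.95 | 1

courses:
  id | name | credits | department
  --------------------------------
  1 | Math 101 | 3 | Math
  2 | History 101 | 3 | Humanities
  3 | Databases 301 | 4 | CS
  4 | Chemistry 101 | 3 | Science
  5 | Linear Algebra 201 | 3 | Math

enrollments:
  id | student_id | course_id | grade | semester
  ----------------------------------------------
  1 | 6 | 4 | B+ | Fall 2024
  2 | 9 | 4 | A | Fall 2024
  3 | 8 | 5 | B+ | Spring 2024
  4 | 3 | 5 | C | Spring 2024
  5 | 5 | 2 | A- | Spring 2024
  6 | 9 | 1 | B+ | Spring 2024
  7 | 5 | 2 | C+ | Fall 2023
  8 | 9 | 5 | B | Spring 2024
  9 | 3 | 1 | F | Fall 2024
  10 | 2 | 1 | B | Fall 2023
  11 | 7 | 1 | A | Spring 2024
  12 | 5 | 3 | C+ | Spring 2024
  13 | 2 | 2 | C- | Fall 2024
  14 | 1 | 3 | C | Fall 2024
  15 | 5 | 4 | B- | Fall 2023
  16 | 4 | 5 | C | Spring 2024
SELECT year, COUNT(*) AS n FROM students GROUP BY year HAVING COUNT(*) >= 2

Execution result:
year | n
1 | 4
3 | 3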